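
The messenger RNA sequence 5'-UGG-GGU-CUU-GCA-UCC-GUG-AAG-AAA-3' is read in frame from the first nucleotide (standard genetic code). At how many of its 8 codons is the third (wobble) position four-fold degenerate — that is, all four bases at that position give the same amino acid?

Codon 1 UGG (Trp): third position 1-fold.
Codon 2 GGU (Gly): third position 4-fold.
Codon 3 CUU (Leu): third position 4-fold.
Codon 4 GCA (Ala): third position 4-fold.
Codon 5 UCC (Ser): third position 4-fold.
Codon 6 GUG (Val): third position 4-fold.
Codon 7 AAG (Lys): third position 2-fold.
Codon 8 AAA (Lys): third position 2-fold.
Four-fold degenerate third positions: 5.

5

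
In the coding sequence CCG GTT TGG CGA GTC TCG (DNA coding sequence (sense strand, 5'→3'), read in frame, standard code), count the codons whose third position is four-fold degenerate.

Codon 1 CCG (Pro): third position 4-fold.
Codon 2 GTT (Val): third position 4-fold.
Codon 3 TGG (Trp): third position 1-fold.
Codon 4 CGA (Arg): third position 4-fold.
Codon 5 GTC (Val): third position 4-fold.
Codon 6 TCG (Ser): third position 4-fold.
Four-fold degenerate third positions: 5.

5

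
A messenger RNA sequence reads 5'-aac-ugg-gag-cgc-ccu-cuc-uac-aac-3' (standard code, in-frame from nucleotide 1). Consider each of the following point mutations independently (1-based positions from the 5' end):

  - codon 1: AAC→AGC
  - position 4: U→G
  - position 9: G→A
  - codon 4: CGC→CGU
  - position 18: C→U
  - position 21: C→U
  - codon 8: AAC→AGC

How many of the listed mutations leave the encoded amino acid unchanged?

Codon 1: AAC (Asn) → AGC (Ser) — missense.
Codon 2: UGG (Trp) → GGG (Gly) — missense.
Codon 3: GAG (Glu) → GAA (Glu) — synonymous.
Codon 4: CGC (Arg) → CGU (Arg) — synonymous.
Codon 6: CUC (Leu) → CUU (Leu) — synonymous.
Codon 7: UAC (Tyr) → UAU (Tyr) — synonymous.
Codon 8: AAC (Asn) → AGC (Ser) — missense.
Synonymous: 4 of 7.

4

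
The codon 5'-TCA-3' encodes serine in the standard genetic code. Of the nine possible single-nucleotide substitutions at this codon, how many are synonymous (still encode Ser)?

3

Position 1: none → 0 synonymous.
Position 2: none → 0 synonymous.
Position 3: TCT, TCC, TCG → 3 synonymous.
Total: 0 + 0 + 3 = 3.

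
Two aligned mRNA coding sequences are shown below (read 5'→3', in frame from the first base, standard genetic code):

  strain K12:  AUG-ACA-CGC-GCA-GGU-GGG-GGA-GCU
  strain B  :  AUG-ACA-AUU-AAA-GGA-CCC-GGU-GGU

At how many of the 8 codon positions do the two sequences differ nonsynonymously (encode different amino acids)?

4

Codon 1: AUG Met / AUG Met — identical.
Codon 2: ACA Thr / ACA Thr — identical.
Codon 3: CGC Arg / AUU Ile — nonsynonymous.
Codon 4: GCA Ala / AAA Lys — nonsynonymous.
Codon 5: GGU Gly / GGA Gly — synonymous.
Codon 6: GGG Gly / CCC Pro — nonsynonymous.
Codon 7: GGA Gly / GGU Gly — synonymous.
Codon 8: GCU Ala / GGU Gly — nonsynonymous.
Nonsynonymous differences: 4.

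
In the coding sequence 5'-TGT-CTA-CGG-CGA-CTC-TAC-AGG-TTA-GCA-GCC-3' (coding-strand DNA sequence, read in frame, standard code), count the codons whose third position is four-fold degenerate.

6

Codon 1 TGT (Cys): third position 2-fold.
Codon 2 CTA (Leu): third position 4-fold.
Codon 3 CGG (Arg): third position 4-fold.
Codon 4 CGA (Arg): third position 4-fold.
Codon 5 CTC (Leu): third position 4-fold.
Codon 6 TAC (Tyr): third position 2-fold.
Codon 7 AGG (Arg): third position 2-fold.
Codon 8 TTA (Leu): third position 2-fold.
Codon 9 GCA (Ala): third position 4-fold.
Codon 10 GCC (Ala): third position 4-fold.
Four-fold degenerate third positions: 6.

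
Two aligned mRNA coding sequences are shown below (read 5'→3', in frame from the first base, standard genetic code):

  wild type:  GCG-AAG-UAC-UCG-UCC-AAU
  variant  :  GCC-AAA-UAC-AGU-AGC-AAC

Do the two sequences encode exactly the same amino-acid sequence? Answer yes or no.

Codon 1: GCG Ala / GCC Ala — synonymous.
Codon 2: AAG Lys / AAA Lys — synonymous.
Codon 3: UAC Tyr / UAC Tyr — identical.
Codon 4: UCG Ser / AGU Ser — synonymous.
Codon 5: UCC Ser / AGC Ser — synonymous.
Codon 6: AAU Asn / AAC Asn — synonymous.
Nonsynonymous differences: 0 → same protein.

yes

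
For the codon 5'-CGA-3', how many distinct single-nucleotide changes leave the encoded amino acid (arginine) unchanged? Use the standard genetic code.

4

Position 1: AGA → 1 synonymous.
Position 2: none → 0 synonymous.
Position 3: CGT, CGC, CGG → 3 synonymous.
Total: 1 + 0 + 3 = 4.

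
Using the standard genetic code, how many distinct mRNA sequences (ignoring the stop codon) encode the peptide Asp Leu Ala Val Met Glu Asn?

768

Asp: 2 codons.
Leu: 6 codons.
Ala: 4 codons.
Val: 4 codons.
Met: 1 codon.
Glu: 2 codons.
Asn: 2 codons.
2 × 6 × 4 × 4 × 1 × 2 × 2 = 768.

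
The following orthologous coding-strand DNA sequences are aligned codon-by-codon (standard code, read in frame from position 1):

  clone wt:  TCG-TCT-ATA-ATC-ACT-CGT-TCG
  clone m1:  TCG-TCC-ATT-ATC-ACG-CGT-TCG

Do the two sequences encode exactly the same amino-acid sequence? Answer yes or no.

Codon 1: TCG Ser / TCG Ser — identical.
Codon 2: TCT Ser / TCC Ser — synonymous.
Codon 3: ATA Ile / ATT Ile — synonymous.
Codon 4: ATC Ile / ATC Ile — identical.
Codon 5: ACT Thr / ACG Thr — synonymous.
Codon 6: CGT Arg / CGT Arg — identical.
Codon 7: TCG Ser / TCG Ser — identical.
Nonsynonymous differences: 0 → same protein.

yes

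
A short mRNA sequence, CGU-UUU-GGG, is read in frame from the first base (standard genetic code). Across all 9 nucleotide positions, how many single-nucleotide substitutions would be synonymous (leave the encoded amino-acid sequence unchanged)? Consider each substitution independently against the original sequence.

Codon 1 (CGU, Arg): 3 synonymous substitutions.
Codon 2 (UUU, Phe): 1 synonymous substitution.
Codon 3 (GGG, Gly): 3 synonymous substitutions.
Total: 3 + 1 + 3 = 7.

7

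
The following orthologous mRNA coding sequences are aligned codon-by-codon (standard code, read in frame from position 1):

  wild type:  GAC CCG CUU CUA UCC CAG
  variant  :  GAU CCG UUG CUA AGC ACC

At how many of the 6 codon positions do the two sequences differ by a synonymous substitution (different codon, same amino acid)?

3

Codon 1: GAC Asp / GAU Asp — synonymous.
Codon 2: CCG Pro / CCG Pro — identical.
Codon 3: CUU Leu / UUG Leu — synonymous.
Codon 4: CUA Leu / CUA Leu — identical.
Codon 5: UCC Ser / AGC Ser — synonymous.
Codon 6: CAG Gln / ACC Thr — nonsynonymous.
Synonymous differences: 3.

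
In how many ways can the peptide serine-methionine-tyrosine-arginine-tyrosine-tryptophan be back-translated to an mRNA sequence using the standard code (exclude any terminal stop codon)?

144

Ser: 6 codons.
Met: 1 codon.
Tyr: 2 codons.
Arg: 6 codons.
Tyr: 2 codons.
Trp: 1 codon.
6 × 1 × 2 × 6 × 2 × 1 = 144.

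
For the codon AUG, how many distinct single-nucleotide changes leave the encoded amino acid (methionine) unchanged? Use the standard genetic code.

Position 1: none → 0 synonymous.
Position 2: none → 0 synonymous.
Position 3: none → 0 synonymous.
Total: 0 + 0 + 0 = 0.

0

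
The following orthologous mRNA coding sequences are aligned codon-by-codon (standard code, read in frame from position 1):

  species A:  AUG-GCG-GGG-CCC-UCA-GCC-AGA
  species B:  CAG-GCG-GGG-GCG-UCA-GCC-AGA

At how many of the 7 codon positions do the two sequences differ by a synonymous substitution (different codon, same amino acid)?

0

Codon 1: AUG Met / CAG Gln — nonsynonymous.
Codon 2: GCG Ala / GCG Ala — identical.
Codon 3: GGG Gly / GGG Gly — identical.
Codon 4: CCC Pro / GCG Ala — nonsynonymous.
Codon 5: UCA Ser / UCA Ser — identical.
Codon 6: GCC Ala / GCC Ala — identical.
Codon 7: AGA Arg / AGA Arg — identical.
Synonymous differences: 0.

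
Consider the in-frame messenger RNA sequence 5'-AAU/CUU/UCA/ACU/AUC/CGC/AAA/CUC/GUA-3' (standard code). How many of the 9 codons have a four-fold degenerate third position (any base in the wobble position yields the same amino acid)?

6

Codon 1 AAU (Asn): third position 2-fold.
Codon 2 CUU (Leu): third position 4-fold.
Codon 3 UCA (Ser): third position 4-fold.
Codon 4 ACU (Thr): third position 4-fold.
Codon 5 AUC (Ile): third position 3-fold.
Codon 6 CGC (Arg): third position 4-fold.
Codon 7 AAA (Lys): third position 2-fold.
Codon 8 CUC (Leu): third position 4-fold.
Codon 9 GUA (Val): third position 4-fold.
Four-fold degenerate third positions: 6.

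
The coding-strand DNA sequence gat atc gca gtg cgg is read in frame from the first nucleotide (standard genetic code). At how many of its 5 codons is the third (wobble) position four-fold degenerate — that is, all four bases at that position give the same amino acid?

Codon 1 GAT (Asp): third position 2-fold.
Codon 2 ATC (Ile): third position 3-fold.
Codon 3 GCA (Ala): third position 4-fold.
Codon 4 GTG (Val): third position 4-fold.
Codon 5 CGG (Arg): third position 4-fold.
Four-fold degenerate third positions: 3.

3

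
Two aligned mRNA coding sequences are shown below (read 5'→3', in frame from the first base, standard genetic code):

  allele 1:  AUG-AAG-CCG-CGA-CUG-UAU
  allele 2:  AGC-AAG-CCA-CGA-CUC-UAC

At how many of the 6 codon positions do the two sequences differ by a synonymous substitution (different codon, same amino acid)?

3

Codon 1: AUG Met / AGC Ser — nonsynonymous.
Codon 2: AAG Lys / AAG Lys — identical.
Codon 3: CCG Pro / CCA Pro — synonymous.
Codon 4: CGA Arg / CGA Arg — identical.
Codon 5: CUG Leu / CUC Leu — synonymous.
Codon 6: UAU Tyr / UAC Tyr — synonymous.
Synonymous differences: 3.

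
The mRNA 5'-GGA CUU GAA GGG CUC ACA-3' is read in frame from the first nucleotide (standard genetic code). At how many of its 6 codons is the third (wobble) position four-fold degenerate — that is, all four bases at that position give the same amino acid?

5

Codon 1 GGA (Gly): third position 4-fold.
Codon 2 CUU (Leu): third position 4-fold.
Codon 3 GAA (Glu): third position 2-fold.
Codon 4 GGG (Gly): third position 4-fold.
Codon 5 CUC (Leu): third position 4-fold.
Codon 6 ACA (Thr): third position 4-fold.
Four-fold degenerate third positions: 5.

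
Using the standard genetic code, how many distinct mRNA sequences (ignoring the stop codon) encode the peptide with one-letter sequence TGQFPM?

256

Thr: 4 codons.
Gly: 4 codons.
Gln: 2 codons.
Phe: 2 codons.
Pro: 4 codons.
Met: 1 codon.
4 × 4 × 2 × 2 × 4 × 1 = 256.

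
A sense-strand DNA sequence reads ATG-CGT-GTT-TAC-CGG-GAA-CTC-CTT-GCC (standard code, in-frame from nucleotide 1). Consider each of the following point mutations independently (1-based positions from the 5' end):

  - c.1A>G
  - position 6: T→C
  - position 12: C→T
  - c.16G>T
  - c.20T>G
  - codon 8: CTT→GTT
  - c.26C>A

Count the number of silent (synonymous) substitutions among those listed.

2

Codon 1: ATG (Met) → GTG (Val) — missense.
Codon 2: CGT (Arg) → CGC (Arg) — synonymous.
Codon 4: TAC (Tyr) → TAT (Tyr) — synonymous.
Codon 6: GAA (Glu) → TAA (Stop) — nonsense.
Codon 7: CTC (Leu) → CGC (Arg) — missense.
Codon 8: CTT (Leu) → GTT (Val) — missense.
Codon 9: GCC (Ala) → GAC (Asp) — missense.
Synonymous: 2 of 7.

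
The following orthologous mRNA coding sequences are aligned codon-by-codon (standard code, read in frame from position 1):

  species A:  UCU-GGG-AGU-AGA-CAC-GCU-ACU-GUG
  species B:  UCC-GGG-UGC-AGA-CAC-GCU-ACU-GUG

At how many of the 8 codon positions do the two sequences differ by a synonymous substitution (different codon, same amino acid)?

Codon 1: UCU Ser / UCC Ser — synonymous.
Codon 2: GGG Gly / GGG Gly — identical.
Codon 3: AGU Ser / UGC Cys — nonsynonymous.
Codon 4: AGA Arg / AGA Arg — identical.
Codon 5: CAC His / CAC His — identical.
Codon 6: GCU Ala / GCU Ala — identical.
Codon 7: ACU Thr / ACU Thr — identical.
Codon 8: GUG Val / GUG Val — identical.
Synonymous differences: 1.

1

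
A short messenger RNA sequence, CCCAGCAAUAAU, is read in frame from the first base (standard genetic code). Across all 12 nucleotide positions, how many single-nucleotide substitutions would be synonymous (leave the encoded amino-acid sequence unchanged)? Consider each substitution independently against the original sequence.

6

Codon 1 (CCC, Pro): 3 synonymous substitutions.
Codon 2 (AGC, Ser): 1 synonymous substitution.
Codon 3 (AAU, Asn): 1 synonymous substitution.
Codon 4 (AAU, Asn): 1 synonymous substitution.
Total: 3 + 1 + 1 + 1 = 6.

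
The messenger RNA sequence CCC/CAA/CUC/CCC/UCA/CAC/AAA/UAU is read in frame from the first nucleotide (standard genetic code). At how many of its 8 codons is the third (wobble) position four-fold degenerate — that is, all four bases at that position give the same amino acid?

4

Codon 1 CCC (Pro): third position 4-fold.
Codon 2 CAA (Gln): third position 2-fold.
Codon 3 CUC (Leu): third position 4-fold.
Codon 4 CCC (Pro): third position 4-fold.
Codon 5 UCA (Ser): third position 4-fold.
Codon 6 CAC (His): third position 2-fold.
Codon 7 AAA (Lys): third position 2-fold.
Codon 8 UAU (Tyr): third position 2-fold.
Four-fold degenerate third positions: 4.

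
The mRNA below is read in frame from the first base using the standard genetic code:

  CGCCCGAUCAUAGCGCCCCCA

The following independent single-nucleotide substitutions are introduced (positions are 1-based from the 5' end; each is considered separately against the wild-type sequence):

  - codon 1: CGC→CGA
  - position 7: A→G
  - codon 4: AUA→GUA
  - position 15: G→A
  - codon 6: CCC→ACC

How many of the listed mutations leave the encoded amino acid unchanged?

2

Codon 1: CGC (Arg) → CGA (Arg) — synonymous.
Codon 3: AUC (Ile) → GUC (Val) — missense.
Codon 4: AUA (Ile) → GUA (Val) — missense.
Codon 5: GCG (Ala) → GCA (Ala) — synonymous.
Codon 6: CCC (Pro) → ACC (Thr) — missense.
Synonymous: 2 of 5.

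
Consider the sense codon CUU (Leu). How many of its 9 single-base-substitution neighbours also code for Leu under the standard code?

3

Position 1: none → 0 synonymous.
Position 2: none → 0 synonymous.
Position 3: CUC, CUA, CUG → 3 synonymous.
Total: 0 + 0 + 3 = 3.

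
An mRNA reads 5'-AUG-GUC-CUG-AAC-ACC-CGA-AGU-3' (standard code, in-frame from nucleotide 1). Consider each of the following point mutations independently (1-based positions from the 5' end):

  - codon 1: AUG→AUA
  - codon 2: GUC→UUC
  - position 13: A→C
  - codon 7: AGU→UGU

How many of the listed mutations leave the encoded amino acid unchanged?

0

Codon 1: AUG (Met) → AUA (Ile) — missense.
Codon 2: GUC (Val) → UUC (Phe) — missense.
Codon 5: ACC (Thr) → CCC (Pro) — missense.
Codon 7: AGU (Ser) → UGU (Cys) — missense.
Synonymous: 0 of 4.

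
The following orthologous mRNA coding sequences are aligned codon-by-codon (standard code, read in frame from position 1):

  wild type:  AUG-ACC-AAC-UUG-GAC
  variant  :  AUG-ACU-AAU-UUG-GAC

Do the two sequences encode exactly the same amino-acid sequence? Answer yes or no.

yes

Codon 1: AUG Met / AUG Met — identical.
Codon 2: ACC Thr / ACU Thr — synonymous.
Codon 3: AAC Asn / AAU Asn — synonymous.
Codon 4: UUG Leu / UUG Leu — identical.
Codon 5: GAC Asp / GAC Asp — identical.
Nonsynonymous differences: 0 → same protein.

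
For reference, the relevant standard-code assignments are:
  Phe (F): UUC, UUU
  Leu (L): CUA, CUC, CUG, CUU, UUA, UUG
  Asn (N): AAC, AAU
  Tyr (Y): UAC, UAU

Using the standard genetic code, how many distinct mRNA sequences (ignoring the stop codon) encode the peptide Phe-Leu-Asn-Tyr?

Phe: 2 codons.
Leu: 6 codons.
Asn: 2 codons.
Tyr: 2 codons.
2 × 6 × 2 × 2 = 48.

48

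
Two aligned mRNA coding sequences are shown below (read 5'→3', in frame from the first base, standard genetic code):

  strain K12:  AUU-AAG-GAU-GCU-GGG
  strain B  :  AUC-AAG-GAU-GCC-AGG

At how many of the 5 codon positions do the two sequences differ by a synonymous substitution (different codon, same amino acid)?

Codon 1: AUU Ile / AUC Ile — synonymous.
Codon 2: AAG Lys / AAG Lys — identical.
Codon 3: GAU Asp / GAU Asp — identical.
Codon 4: GCU Ala / GCC Ala — synonymous.
Codon 5: GGG Gly / AGG Arg — nonsynonymous.
Synonymous differences: 2.

2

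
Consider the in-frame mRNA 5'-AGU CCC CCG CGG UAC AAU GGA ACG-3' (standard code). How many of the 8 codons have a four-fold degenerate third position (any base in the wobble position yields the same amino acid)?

5

Codon 1 AGU (Ser): third position 2-fold.
Codon 2 CCC (Pro): third position 4-fold.
Codon 3 CCG (Pro): third position 4-fold.
Codon 4 CGG (Arg): third position 4-fold.
Codon 5 UAC (Tyr): third position 2-fold.
Codon 6 AAU (Asn): third position 2-fold.
Codon 7 GGA (Gly): third position 4-fold.
Codon 8 ACG (Thr): third position 4-fold.
Four-fold degenerate third positions: 5.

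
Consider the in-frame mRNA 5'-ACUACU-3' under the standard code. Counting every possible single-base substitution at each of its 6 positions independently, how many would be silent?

Codon 1 (ACU, Thr): 3 synonymous substitutions.
Codon 2 (ACU, Thr): 3 synonymous substitutions.
Total: 3 + 3 = 6.

6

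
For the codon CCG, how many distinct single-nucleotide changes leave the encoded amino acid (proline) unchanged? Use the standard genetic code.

Position 1: none → 0 synonymous.
Position 2: none → 0 synonymous.
Position 3: CCT, CCC, CCA → 3 synonymous.
Total: 0 + 0 + 3 = 3.

3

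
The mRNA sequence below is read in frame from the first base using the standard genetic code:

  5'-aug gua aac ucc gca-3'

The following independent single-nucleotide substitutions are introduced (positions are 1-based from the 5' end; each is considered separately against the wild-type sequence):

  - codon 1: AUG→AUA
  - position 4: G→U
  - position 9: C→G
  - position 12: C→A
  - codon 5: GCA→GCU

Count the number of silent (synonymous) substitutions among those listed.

Codon 1: AUG (Met) → AUA (Ile) — missense.
Codon 2: GUA (Val) → UUA (Leu) — missense.
Codon 3: AAC (Asn) → AAG (Lys) — missense.
Codon 4: UCC (Ser) → UCA (Ser) — synonymous.
Codon 5: GCA (Ala) → GCU (Ala) — synonymous.
Synonymous: 2 of 5.

2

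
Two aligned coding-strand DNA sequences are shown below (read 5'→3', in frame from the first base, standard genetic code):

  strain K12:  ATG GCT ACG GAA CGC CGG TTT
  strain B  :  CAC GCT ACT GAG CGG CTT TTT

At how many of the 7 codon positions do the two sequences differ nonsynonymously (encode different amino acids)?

Codon 1: ATG Met / CAC His — nonsynonymous.
Codon 2: GCT Ala / GCT Ala — identical.
Codon 3: ACG Thr / ACT Thr — synonymous.
Codon 4: GAA Glu / GAG Glu — synonymous.
Codon 5: CGC Arg / CGG Arg — synonymous.
Codon 6: CGG Arg / CTT Leu — nonsynonymous.
Codon 7: TTT Phe / TTT Phe — identical.
Nonsynonymous differences: 2.

2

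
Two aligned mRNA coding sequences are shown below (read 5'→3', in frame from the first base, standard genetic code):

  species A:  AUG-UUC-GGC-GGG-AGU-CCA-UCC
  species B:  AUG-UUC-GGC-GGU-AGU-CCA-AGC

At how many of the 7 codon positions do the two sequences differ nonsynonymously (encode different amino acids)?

Codon 1: AUG Met / AUG Met — identical.
Codon 2: UUC Phe / UUC Phe — identical.
Codon 3: GGC Gly / GGC Gly — identical.
Codon 4: GGG Gly / GGU Gly — synonymous.
Codon 5: AGU Ser / AGU Ser — identical.
Codon 6: CCA Pro / CCA Pro — identical.
Codon 7: UCC Ser / AGC Ser — synonymous.
Nonsynonymous differences: 0.

0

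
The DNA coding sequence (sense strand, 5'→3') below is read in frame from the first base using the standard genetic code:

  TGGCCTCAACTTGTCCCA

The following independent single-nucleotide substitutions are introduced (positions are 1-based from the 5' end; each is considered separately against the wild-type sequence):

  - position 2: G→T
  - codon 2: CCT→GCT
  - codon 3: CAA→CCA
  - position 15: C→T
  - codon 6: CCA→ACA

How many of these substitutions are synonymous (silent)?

Codon 1: TGG (Trp) → TTG (Leu) — missense.
Codon 2: CCT (Pro) → GCT (Ala) — missense.
Codon 3: CAA (Gln) → CCA (Pro) — missense.
Codon 5: GTC (Val) → GTT (Val) — synonymous.
Codon 6: CCA (Pro) → ACA (Thr) — missense.
Synonymous: 1 of 5.

1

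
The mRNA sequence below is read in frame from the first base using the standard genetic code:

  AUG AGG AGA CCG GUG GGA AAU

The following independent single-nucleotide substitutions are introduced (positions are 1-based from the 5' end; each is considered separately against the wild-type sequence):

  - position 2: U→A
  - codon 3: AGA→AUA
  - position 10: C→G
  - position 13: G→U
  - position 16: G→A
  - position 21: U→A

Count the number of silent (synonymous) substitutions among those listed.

Codon 1: AUG (Met) → AAG (Lys) — missense.
Codon 3: AGA (Arg) → AUA (Ile) — missense.
Codon 4: CCG (Pro) → GCG (Ala) — missense.
Codon 5: GUG (Val) → UUG (Leu) — missense.
Codon 6: GGA (Gly) → AGA (Arg) — missense.
Codon 7: AAU (Asn) → AAA (Lys) — missense.
Synonymous: 0 of 6.

0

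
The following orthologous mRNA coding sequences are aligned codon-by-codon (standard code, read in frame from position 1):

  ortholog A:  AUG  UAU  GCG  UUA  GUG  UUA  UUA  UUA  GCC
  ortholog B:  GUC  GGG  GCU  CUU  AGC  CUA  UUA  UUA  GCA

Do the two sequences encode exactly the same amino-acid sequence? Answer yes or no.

Codon 1: AUG Met / GUC Val — nonsynonymous.
Codon 2: UAU Tyr / GGG Gly — nonsynonymous.
Codon 3: GCG Ala / GCU Ala — synonymous.
Codon 4: UUA Leu / CUU Leu — synonymous.
Codon 5: GUG Val / AGC Ser — nonsynonymous.
Codon 6: UUA Leu / CUA Leu — synonymous.
Codon 7: UUA Leu / UUA Leu — identical.
Codon 8: UUA Leu / UUA Leu — identical.
Codon 9: GCC Ala / GCA Ala — synonymous.
Nonsynonymous differences: 3 → different protein.

no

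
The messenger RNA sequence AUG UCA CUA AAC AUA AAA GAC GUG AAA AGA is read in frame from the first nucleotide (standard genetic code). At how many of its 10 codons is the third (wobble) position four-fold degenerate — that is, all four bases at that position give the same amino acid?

3

Codon 1 AUG (Met): third position 1-fold.
Codon 2 UCA (Ser): third position 4-fold.
Codon 3 CUA (Leu): third position 4-fold.
Codon 4 AAC (Asn): third position 2-fold.
Codon 5 AUA (Ile): third position 3-fold.
Codon 6 AAA (Lys): third position 2-fold.
Codon 7 GAC (Asp): third position 2-fold.
Codon 8 GUG (Val): third position 4-fold.
Codon 9 AAA (Lys): third position 2-fold.
Codon 10 AGA (Arg): third position 2-fold.
Four-fold degenerate third positions: 3.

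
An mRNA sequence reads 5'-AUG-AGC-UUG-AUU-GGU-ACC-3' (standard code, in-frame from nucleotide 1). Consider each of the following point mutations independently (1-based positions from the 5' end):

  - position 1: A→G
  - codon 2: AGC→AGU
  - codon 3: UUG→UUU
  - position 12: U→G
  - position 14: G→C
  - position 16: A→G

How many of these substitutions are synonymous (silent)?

Codon 1: AUG (Met) → GUG (Val) — missense.
Codon 2: AGC (Ser) → AGU (Ser) — synonymous.
Codon 3: UUG (Leu) → UUU (Phe) — missense.
Codon 4: AUU (Ile) → AUG (Met) — missense.
Codon 5: GGU (Gly) → GCU (Ala) — missense.
Codon 6: ACC (Thr) → GCC (Ala) — missense.
Synonymous: 1 of 6.

1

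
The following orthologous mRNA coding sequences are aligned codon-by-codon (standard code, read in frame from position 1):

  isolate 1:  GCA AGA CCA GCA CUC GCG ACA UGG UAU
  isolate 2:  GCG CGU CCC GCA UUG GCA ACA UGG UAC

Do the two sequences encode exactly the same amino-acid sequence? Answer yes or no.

yes

Codon 1: GCA Ala / GCG Ala — synonymous.
Codon 2: AGA Arg / CGU Arg — synonymous.
Codon 3: CCA Pro / CCC Pro — synonymous.
Codon 4: GCA Ala / GCA Ala — identical.
Codon 5: CUC Leu / UUG Leu — synonymous.
Codon 6: GCG Ala / GCA Ala — synonymous.
Codon 7: ACA Thr / ACA Thr — identical.
Codon 8: UGG Trp / UGG Trp — identical.
Codon 9: UAU Tyr / UAC Tyr — synonymous.
Nonsynonymous differences: 0 → same protein.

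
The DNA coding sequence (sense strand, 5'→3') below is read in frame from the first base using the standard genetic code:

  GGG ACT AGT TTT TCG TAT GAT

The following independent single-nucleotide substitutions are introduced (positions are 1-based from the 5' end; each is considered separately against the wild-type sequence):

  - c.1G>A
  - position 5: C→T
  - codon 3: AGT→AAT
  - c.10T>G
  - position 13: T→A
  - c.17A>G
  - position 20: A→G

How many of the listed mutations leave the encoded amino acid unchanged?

Codon 1: GGG (Gly) → AGG (Arg) — missense.
Codon 2: ACT (Thr) → ATT (Ile) — missense.
Codon 3: AGT (Ser) → AAT (Asn) — missense.
Codon 4: TTT (Phe) → GTT (Val) — missense.
Codon 5: TCG (Ser) → ACG (Thr) — missense.
Codon 6: TAT (Tyr) → TGT (Cys) — missense.
Codon 7: GAT (Asp) → GGT (Gly) — missense.
Synonymous: 0 of 7.

0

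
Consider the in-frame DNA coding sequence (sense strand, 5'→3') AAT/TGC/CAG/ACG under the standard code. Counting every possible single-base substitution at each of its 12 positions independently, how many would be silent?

6

Codon 1 (AAT, Asn): 1 synonymous substitution.
Codon 2 (TGC, Cys): 1 synonymous substitution.
Codon 3 (CAG, Gln): 1 synonymous substitution.
Codon 4 (ACG, Thr): 3 synonymous substitutions.
Total: 1 + 1 + 1 + 3 = 6.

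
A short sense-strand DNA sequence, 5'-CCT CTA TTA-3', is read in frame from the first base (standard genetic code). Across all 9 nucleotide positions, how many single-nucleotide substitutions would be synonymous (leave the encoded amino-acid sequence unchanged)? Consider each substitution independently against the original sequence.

9

Codon 1 (CCT, Pro): 3 synonymous substitutions.
Codon 2 (CTA, Leu): 4 synonymous substitutions.
Codon 3 (TTA, Leu): 2 synonymous substitutions.
Total: 3 + 4 + 2 = 9.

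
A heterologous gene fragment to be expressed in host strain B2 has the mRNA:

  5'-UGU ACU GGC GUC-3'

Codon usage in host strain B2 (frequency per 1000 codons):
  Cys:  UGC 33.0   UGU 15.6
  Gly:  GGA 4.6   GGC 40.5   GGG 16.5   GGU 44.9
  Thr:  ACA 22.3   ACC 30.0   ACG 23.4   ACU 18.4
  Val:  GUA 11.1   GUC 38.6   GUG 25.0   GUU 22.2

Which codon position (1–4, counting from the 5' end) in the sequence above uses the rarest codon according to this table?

Codon 1 UGU (Cys): 15.6 per 1000.
Codon 2 ACU (Thr): 18.4 per 1000.
Codon 3 GGC (Gly): 40.5 per 1000.
Codon 4 GUC (Val): 38.6 per 1000.
Lowest frequency is 15.6 at codon 1.

1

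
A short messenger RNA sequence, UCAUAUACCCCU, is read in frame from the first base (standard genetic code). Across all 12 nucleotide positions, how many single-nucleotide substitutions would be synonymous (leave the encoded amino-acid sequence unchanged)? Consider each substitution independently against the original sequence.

10

Codon 1 (UCA, Ser): 3 synonymous substitutions.
Codon 2 (UAU, Tyr): 1 synonymous substitution.
Codon 3 (ACC, Thr): 3 synonymous substitutions.
Codon 4 (CCU, Pro): 3 synonymous substitutions.
Total: 3 + 1 + 3 + 3 = 10.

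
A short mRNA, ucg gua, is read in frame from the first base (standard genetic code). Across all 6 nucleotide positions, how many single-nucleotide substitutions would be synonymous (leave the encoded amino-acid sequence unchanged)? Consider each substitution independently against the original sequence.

Codon 1 (UCG, Ser): 3 synonymous substitutions.
Codon 2 (GUA, Val): 3 synonymous substitutions.
Total: 3 + 3 = 6.

6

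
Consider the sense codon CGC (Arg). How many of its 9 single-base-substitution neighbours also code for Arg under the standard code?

3

Position 1: none → 0 synonymous.
Position 2: none → 0 synonymous.
Position 3: CGU, CGA, CGG → 3 synonymous.
Total: 0 + 0 + 3 = 3.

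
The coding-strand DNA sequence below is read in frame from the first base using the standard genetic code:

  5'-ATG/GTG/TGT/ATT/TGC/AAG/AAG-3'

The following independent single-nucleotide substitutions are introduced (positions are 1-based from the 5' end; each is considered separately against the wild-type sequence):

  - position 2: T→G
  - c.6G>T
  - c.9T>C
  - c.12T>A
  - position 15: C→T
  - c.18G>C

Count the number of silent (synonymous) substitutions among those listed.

4

Codon 1: ATG (Met) → AGG (Arg) — missense.
Codon 2: GTG (Val) → GTT (Val) — synonymous.
Codon 3: TGT (Cys) → TGC (Cys) — synonymous.
Codon 4: ATT (Ile) → ATA (Ile) — synonymous.
Codon 5: TGC (Cys) → TGT (Cys) — synonymous.
Codon 6: AAG (Lys) → AAC (Asn) — missense.
Synonymous: 4 of 6.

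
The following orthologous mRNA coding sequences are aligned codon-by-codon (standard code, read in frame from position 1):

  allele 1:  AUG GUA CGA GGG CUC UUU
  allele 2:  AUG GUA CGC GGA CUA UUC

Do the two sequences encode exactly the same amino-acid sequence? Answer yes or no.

Codon 1: AUG Met / AUG Met — identical.
Codon 2: GUA Val / GUA Val — identical.
Codon 3: CGA Arg / CGC Arg — synonymous.
Codon 4: GGG Gly / GGA Gly — synonymous.
Codon 5: CUC Leu / CUA Leu — synonymous.
Codon 6: UUU Phe / UUC Phe — synonymous.
Nonsynonymous differences: 0 → same protein.

yes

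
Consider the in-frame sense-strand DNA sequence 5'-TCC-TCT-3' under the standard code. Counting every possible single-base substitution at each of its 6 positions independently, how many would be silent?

Codon 1 (TCC, Ser): 3 synonymous substitutions.
Codon 2 (TCT, Ser): 3 synonymous substitutions.
Total: 3 + 3 = 6.

6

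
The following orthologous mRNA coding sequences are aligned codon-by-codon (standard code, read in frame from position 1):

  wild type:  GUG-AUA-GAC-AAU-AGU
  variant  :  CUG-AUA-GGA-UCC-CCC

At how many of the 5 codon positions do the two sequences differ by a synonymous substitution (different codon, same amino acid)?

Codon 1: GUG Val / CUG Leu — nonsynonymous.
Codon 2: AUA Ile / AUA Ile — identical.
Codon 3: GAC Asp / GGA Gly — nonsynonymous.
Codon 4: AAU Asn / UCC Ser — nonsynonymous.
Codon 5: AGU Ser / CCC Pro — nonsynonymous.
Synonymous differences: 0.

0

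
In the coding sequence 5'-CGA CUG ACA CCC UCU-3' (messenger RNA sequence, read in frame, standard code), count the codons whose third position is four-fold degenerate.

5

Codon 1 CGA (Arg): third position 4-fold.
Codon 2 CUG (Leu): third position 4-fold.
Codon 3 ACA (Thr): third position 4-fold.
Codon 4 CCC (Pro): third position 4-fold.
Codon 5 UCU (Ser): third position 4-fold.
Four-fold degenerate third positions: 5.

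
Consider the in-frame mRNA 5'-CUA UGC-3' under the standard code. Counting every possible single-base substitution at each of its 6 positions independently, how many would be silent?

Codon 1 (CUA, Leu): 4 synonymous substitutions.
Codon 2 (UGC, Cys): 1 synonymous substitution.
Total: 4 + 1 = 5.

5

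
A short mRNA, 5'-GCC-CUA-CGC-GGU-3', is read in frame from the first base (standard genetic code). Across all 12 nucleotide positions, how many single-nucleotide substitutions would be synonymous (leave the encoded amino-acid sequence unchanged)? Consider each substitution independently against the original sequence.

Codon 1 (GCC, Ala): 3 synonymous substitutions.
Codon 2 (CUA, Leu): 4 synonymous substitutions.
Codon 3 (CGC, Arg): 3 synonymous substitutions.
Codon 4 (GGU, Gly): 3 synonymous substitutions.
Total: 3 + 4 + 3 + 3 = 13.

13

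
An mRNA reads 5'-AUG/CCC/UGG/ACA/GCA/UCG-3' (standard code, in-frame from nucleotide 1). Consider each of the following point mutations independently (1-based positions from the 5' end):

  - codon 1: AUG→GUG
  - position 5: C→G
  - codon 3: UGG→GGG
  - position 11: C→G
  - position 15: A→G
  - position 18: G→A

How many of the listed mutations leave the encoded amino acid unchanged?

2

Codon 1: AUG (Met) → GUG (Val) — missense.
Codon 2: CCC (Pro) → CGC (Arg) — missense.
Codon 3: UGG (Trp) → GGG (Gly) — missense.
Codon 4: ACA (Thr) → AGA (Arg) — missense.
Codon 5: GCA (Ala) → GCG (Ala) — synonymous.
Codon 6: UCG (Ser) → UCA (Ser) — synonymous.
Synonymous: 2 of 6.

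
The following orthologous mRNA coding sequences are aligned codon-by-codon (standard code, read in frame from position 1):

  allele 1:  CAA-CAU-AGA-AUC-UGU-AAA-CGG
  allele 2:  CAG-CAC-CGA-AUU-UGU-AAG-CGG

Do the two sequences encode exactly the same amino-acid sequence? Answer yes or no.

Codon 1: CAA Gln / CAG Gln — synonymous.
Codon 2: CAU His / CAC His — synonymous.
Codon 3: AGA Arg / CGA Arg — synonymous.
Codon 4: AUC Ile / AUU Ile — synonymous.
Codon 5: UGU Cys / UGU Cys — identical.
Codon 6: AAA Lys / AAG Lys — synonymous.
Codon 7: CGG Arg / CGG Arg — identical.
Nonsynonymous differences: 0 → same protein.

yes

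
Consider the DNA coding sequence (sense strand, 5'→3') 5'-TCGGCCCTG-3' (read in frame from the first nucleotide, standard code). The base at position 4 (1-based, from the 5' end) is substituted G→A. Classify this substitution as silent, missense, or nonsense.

Position 4 falls in codon 2: GCC → Ala.
After the substitution the codon is ACC → Thr.
Ala ≠ Thr, so this is a missense mutation.

missense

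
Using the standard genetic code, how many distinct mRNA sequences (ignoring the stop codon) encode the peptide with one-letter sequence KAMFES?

Lys: 2 codons.
Ala: 4 codons.
Met: 1 codon.
Phe: 2 codons.
Glu: 2 codons.
Ser: 6 codons.
2 × 4 × 1 × 2 × 2 × 6 = 192.

192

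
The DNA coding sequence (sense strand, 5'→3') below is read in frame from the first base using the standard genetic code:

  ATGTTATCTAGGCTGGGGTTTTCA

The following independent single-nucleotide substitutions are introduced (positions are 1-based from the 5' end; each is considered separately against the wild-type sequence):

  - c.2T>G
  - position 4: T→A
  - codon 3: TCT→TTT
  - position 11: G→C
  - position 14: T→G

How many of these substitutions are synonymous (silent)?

0

Codon 1: ATG (Met) → AGG (Arg) — missense.
Codon 2: TTA (Leu) → ATA (Ile) — missense.
Codon 3: TCT (Ser) → TTT (Phe) — missense.
Codon 4: AGG (Arg) → ACG (Thr) — missense.
Codon 5: CTG (Leu) → CGG (Arg) — missense.
Synonymous: 0 of 5.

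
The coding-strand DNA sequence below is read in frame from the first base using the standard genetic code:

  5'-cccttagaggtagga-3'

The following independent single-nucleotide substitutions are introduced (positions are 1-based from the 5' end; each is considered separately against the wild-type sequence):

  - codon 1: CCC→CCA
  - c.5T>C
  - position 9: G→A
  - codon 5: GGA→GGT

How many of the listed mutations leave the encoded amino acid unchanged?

3

Codon 1: CCC (Pro) → CCA (Pro) — synonymous.
Codon 2: TTA (Leu) → TCA (Ser) — missense.
Codon 3: GAG (Glu) → GAA (Glu) — synonymous.
Codon 5: GGA (Gly) → GGT (Gly) — synonymous.
Synonymous: 3 of 4.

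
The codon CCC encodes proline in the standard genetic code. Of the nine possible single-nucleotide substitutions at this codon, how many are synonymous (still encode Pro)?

Position 1: none → 0 synonymous.
Position 2: none → 0 synonymous.
Position 3: CCT, CCA, CCG → 3 synonymous.
Total: 0 + 0 + 3 = 3.

3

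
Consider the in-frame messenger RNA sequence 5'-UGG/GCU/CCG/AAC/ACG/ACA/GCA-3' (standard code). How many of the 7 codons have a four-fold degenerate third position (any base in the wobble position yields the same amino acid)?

5

Codon 1 UGG (Trp): third position 1-fold.
Codon 2 GCU (Ala): third position 4-fold.
Codon 3 CCG (Pro): third position 4-fold.
Codon 4 AAC (Asn): third position 2-fold.
Codon 5 ACG (Thr): third position 4-fold.
Codon 6 ACA (Thr): third position 4-fold.
Codon 7 GCA (Ala): third position 4-fold.
Four-fold degenerate third positions: 5.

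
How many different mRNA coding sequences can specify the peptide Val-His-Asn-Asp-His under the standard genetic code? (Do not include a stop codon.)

64

Val: 4 codons.
His: 2 codons.
Asn: 2 codons.
Asp: 2 codons.
His: 2 codons.
4 × 2 × 2 × 2 × 2 = 64.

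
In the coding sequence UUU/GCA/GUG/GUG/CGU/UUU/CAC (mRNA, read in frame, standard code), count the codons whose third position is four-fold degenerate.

4

Codon 1 UUU (Phe): third position 2-fold.
Codon 2 GCA (Ala): third position 4-fold.
Codon 3 GUG (Val): third position 4-fold.
Codon 4 GUG (Val): third position 4-fold.
Codon 5 CGU (Arg): third position 4-fold.
Codon 6 UUU (Phe): third position 2-fold.
Codon 7 CAC (His): third position 2-fold.
Four-fold degenerate third positions: 4.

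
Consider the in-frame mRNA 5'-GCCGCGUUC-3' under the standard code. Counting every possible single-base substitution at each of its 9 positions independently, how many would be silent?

7

Codon 1 (GCC, Ala): 3 synonymous substitutions.
Codon 2 (GCG, Ala): 3 synonymous substitutions.
Codon 3 (UUC, Phe): 1 synonymous substitution.
Total: 3 + 3 + 1 = 7.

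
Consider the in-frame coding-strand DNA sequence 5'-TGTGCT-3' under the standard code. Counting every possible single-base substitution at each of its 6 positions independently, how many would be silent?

Codon 1 (TGT, Cys): 1 synonymous substitution.
Codon 2 (GCT, Ala): 3 synonymous substitutions.
Total: 1 + 3 = 4.

4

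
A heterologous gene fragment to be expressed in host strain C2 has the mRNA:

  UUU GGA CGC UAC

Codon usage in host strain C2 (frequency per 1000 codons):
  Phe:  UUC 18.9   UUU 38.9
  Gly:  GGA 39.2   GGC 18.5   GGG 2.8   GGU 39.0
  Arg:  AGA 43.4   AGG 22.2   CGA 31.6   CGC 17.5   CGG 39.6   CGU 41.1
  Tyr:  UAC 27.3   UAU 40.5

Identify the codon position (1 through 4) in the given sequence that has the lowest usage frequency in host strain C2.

3

Codon 1 UUU (Phe): 38.9 per 1000.
Codon 2 GGA (Gly): 39.2 per 1000.
Codon 3 CGC (Arg): 17.5 per 1000.
Codon 4 UAC (Tyr): 27.3 per 1000.
Lowest frequency is 17.5 at codon 3.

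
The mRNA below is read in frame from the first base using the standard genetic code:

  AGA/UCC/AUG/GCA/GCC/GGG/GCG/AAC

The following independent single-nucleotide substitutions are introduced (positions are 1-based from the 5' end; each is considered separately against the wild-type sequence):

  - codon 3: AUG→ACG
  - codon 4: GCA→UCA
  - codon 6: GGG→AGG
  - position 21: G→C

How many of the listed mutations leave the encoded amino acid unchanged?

1

Codon 3: AUG (Met) → ACG (Thr) — missense.
Codon 4: GCA (Ala) → UCA (Ser) — missense.
Codon 6: GGG (Gly) → AGG (Arg) — missense.
Codon 7: GCG (Ala) → GCC (Ala) — synonymous.
Synonymous: 1 of 4.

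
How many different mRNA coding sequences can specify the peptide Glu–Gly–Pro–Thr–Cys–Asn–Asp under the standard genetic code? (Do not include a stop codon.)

1024

Glu: 2 codons.
Gly: 4 codons.
Pro: 4 codons.
Thr: 4 codons.
Cys: 2 codons.
Asn: 2 codons.
Asp: 2 codons.
2 × 4 × 4 × 4 × 2 × 2 × 2 = 1024.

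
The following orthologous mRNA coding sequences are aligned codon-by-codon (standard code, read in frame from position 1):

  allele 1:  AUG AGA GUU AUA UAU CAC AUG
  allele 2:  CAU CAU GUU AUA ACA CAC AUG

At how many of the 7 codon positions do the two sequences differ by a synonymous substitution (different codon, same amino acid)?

Codon 1: AUG Met / CAU His — nonsynonymous.
Codon 2: AGA Arg / CAU His — nonsynonymous.
Codon 3: GUU Val / GUU Val — identical.
Codon 4: AUA Ile / AUA Ile — identical.
Codon 5: UAU Tyr / ACA Thr — nonsynonymous.
Codon 6: CAC His / CAC His — identical.
Codon 7: AUG Met / AUG Met — identical.
Synonymous differences: 0.

0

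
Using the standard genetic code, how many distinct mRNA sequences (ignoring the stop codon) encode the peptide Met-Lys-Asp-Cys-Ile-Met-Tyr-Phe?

96

Met: 1 codon.
Lys: 2 codons.
Asp: 2 codons.
Cys: 2 codons.
Ile: 3 codons.
Met: 1 codon.
Tyr: 2 codons.
Phe: 2 codons.
1 × 2 × 2 × 2 × 3 × 1 × 2 × 2 = 96.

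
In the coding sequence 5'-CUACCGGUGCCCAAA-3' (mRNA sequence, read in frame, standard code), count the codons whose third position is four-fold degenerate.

Codon 1 CUA (Leu): third position 4-fold.
Codon 2 CCG (Pro): third position 4-fold.
Codon 3 GUG (Val): third position 4-fold.
Codon 4 CCC (Pro): third position 4-fold.
Codon 5 AAA (Lys): third position 2-fold.
Four-fold degenerate third positions: 4.

4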